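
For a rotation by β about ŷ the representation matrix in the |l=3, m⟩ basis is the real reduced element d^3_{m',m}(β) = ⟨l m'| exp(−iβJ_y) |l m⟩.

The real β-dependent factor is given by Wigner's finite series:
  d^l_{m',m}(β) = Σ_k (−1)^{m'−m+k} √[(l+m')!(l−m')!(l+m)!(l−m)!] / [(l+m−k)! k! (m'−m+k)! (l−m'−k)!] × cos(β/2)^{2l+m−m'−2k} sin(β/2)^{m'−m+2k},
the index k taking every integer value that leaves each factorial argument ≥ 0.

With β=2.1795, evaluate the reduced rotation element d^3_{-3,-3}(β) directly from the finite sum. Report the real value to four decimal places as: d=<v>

d=0.0098

d^3_{-3,-3}(β=2.1795) via Wigner's sum:
With c≡cos(β/2)=0.462707 and s≡sin(β/2)=0.886511, N=[1·720·1·720]^{1/2}=720.000000
Admissible k: 0..0 (factorial args all ≥0)
  k=0: (−1)^0·720.0000/(720)·0.4627^6·0.8865^0 = +0.009814
d^3_{-3,-3}(2.1795) = +0.009814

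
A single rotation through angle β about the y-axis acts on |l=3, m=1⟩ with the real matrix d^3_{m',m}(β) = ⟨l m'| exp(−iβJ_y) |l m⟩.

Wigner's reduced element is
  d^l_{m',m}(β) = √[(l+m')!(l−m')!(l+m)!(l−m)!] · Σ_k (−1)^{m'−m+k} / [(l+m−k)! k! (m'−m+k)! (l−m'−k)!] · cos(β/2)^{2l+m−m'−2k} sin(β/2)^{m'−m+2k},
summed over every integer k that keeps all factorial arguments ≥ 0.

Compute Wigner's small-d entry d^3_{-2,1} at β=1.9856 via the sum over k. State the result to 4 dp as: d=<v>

d^3_{-2,1}(β=1.9856) via Wigner's sum:
With c≡cos(β/2)=0.546347 and s≡sin(β/2)=0.837559, N=[1·120·24·2]^{1/2}=75.894664
k∈{3,4} keeps every argument non-negative
  k=3: (−1)^0·75.8947/(12)·0.5463^3·0.8376^3 = +0.606012
  k=4: (−1)^1·75.8947/(24)·0.5463^1·0.8376^5 = -0.712108
d^3_{-2,1}(1.9856) = +0.606012 -0.712108 = -0.106095

d=-0.1061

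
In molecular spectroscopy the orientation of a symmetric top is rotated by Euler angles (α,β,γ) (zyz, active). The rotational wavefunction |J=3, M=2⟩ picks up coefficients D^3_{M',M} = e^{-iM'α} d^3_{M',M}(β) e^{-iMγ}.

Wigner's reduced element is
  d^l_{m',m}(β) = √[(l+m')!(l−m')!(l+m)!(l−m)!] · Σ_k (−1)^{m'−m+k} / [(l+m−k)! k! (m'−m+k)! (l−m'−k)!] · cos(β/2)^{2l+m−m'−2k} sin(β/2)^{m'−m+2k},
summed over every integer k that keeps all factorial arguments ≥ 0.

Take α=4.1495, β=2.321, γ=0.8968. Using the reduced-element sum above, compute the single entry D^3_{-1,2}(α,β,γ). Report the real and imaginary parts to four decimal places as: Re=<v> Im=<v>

Re=0.3594 Im=-0.3596

D^3_{-1,2}(4.1495,2.321,0.8968) = e^{-i·-1·4.1495}·d^3_{-1,2}(2.321)·e^{-i·2·0.8968}. Compute d first:
Half-angle: c=0.398881, s=0.917003. N=√(2·24·120·1)=75.894664
The bounds max(0,m−m')=3 and min(l+m,l−m')=4 give 2 terms
  k=3: (−1)^0·75.8947/(12)·0.3989^3·0.9170^3 = +0.309508
  k=4: (−1)^1·75.8947/(24)·0.3989^1·0.9170^5 = -0.817893
d^3_{-1,2}(2.321) = +0.309508 -0.817893 = -0.508385
Attach z-rotation phases: D = e^{-i(-1)(4.1495)}·(-0.508385)·e^{-i(2)(0.8968)} = +0.359376-0.359588i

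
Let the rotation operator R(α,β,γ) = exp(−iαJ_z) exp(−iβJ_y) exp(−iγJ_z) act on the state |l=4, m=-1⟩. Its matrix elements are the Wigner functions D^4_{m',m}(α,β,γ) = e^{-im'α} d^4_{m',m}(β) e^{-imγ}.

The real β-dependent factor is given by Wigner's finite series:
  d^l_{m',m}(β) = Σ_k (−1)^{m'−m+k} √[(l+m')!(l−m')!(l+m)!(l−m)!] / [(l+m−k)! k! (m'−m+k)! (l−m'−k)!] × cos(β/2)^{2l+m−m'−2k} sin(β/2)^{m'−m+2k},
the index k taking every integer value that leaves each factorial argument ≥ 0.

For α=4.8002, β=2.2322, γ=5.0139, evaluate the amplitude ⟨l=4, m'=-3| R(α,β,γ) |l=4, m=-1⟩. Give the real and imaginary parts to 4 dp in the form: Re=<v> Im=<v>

Split into d^4_{-3,-1}(β=2.2322) × two z-phases.
Half-angle: c=0.439190, s=0.898394. N=√(1·5040·6·120)=1904.940944
k: max(0,(-1)−(-3))=2 … min(4+(-1),4−(-3))=3
  k=2: (−1)^0·1904.9409/(240)·0.4392^6·0.8984^2 = +0.045974
  k=3: (−1)^1·1904.9409/(144)·0.4392^4·0.8984^4 = -0.320623
d^4_{-3,-1}(2.2322) = +0.045974 -0.320623 = -0.274649
D = (-0.260397+0.965502i)·(-0.274649)·(+0.296963-0.954889i) = -0.231974-0.147038i

Re=-0.2320 Im=-0.1470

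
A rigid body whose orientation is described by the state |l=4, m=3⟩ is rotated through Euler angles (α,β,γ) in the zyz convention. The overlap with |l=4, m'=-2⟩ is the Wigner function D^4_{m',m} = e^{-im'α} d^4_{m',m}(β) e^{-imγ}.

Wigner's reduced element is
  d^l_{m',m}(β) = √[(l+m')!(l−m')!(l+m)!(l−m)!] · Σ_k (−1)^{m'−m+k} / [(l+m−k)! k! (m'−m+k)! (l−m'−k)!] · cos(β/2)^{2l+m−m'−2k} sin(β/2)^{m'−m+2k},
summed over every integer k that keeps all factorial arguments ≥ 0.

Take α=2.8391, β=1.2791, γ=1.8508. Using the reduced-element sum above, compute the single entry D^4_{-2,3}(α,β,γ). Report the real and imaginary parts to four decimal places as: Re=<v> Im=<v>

Split into d^4_{-2,3}(β=1.2791) × two z-phases.
Half-angle: c=0.802364, s=0.596834. N=√(2·720·5040·1)=2693.993318
The bounds max(0,m−m')=5 and min(l+m,l−m')=6 give 2 terms
  k=5: (−1)^0·2693.9933/(240)·0.8024^3·0.5968^5 = +0.439106
  k=6: (−1)^1·2693.9933/(720)·0.8024^1·0.5968^7 = -0.080987
d^4_{-2,3}(1.2791) = +0.439106 -0.080987 = +0.358120
D = (+0.822510-0.568750i)·(+0.358120)·(+0.744650+0.667455i) = +0.355290+0.044933i

Re=0.3553 Im=0.0449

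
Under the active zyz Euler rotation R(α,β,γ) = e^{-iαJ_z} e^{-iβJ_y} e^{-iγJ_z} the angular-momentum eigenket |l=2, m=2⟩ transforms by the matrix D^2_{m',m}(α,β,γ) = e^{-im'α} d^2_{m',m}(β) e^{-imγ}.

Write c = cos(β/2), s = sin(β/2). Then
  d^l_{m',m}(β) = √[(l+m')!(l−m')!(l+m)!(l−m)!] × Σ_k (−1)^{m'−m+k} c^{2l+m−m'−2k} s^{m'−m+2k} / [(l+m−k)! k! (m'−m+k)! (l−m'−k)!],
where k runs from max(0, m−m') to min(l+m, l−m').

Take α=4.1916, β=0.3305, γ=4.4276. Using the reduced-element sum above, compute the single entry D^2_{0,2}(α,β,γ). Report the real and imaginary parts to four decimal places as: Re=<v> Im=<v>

Split into d^2_{0,2}(β=0.3305) × two z-phases.
c=cos(0.3305/2)=0.986377, s=sin(0.3305/2)=0.164499; N=√[2·2·24·1]=9.797959
The bounds max(0,m−m')=2 and min(l+m,l−m')=2 give 1 term
  k=2: (−1)^0·9.7980/(4)·0.9864^2·0.1645^2 = +0.064489
d^2_{0,2}(0.3305) = +0.064489
Attach z-rotation phases: D = e^{-i(0)(4.1916)}·(+0.064489)·e^{-i(2)(4.4276)} = -0.054308-0.034778i

Re=-0.0543 Im=-0.0348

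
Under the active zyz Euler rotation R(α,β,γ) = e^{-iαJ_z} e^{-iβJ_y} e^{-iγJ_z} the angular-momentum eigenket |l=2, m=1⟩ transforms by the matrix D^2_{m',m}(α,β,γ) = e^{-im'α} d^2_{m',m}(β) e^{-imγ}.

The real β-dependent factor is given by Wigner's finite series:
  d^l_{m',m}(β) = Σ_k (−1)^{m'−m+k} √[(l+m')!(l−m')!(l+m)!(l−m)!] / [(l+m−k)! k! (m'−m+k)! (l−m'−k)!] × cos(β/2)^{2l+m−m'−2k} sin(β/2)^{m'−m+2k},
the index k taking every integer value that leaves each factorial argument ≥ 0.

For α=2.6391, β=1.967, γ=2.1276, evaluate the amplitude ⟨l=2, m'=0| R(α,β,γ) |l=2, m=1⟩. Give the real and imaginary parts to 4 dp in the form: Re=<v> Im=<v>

Re=0.2304 Im=0.3702

Split into d^2_{0,1}(β=1.967) × two z-phases.
c=cos(1.967/2)=0.554112, s=sin(1.967/2)=0.832442; N=√[2·2·6·1]=4.898979
k∈{1,2} keeps every argument non-negative
  k=1: (−1)^0·4.8990/(2)·0.5541^3·0.8324^1 = +0.346915
  k=2: (−1)^1·4.8990/(2)·0.5541^1·0.8324^3 = -0.782952
d^2_{0,1}(1.967) = +0.346915 -0.782952 = -0.436037
D = (+1.000000+0.000000i)·(-0.436037)·(-0.528475-0.848949i) = +0.230435+0.370173i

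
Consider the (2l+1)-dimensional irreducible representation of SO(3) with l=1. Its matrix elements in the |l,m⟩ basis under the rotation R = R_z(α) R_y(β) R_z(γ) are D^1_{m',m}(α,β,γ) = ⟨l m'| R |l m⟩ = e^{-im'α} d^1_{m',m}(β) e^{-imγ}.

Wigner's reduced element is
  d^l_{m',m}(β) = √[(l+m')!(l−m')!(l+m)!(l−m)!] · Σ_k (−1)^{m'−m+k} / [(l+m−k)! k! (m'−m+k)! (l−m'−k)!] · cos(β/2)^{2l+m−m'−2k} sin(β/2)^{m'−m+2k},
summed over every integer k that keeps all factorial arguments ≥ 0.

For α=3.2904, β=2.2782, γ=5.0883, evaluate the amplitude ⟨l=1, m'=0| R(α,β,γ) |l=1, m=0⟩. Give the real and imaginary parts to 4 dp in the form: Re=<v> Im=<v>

Re=-0.6499 Im=0.0000

First d^1_{0,0}(β=2.2782), then the phase factors e^{-i(0)α} and e^{-i(0)γ}:
Half-angle: c=0.418412, s=0.908257. N=√(1·1·1·1)=1.000000
k: max(0,(0)−(0))=0 … min(1+(0),1−(0))=1
  k=0: (−1)^0·1.0000/(1)·0.4184^2·0.9083^0 = +0.175069
  k=1: (−1)^1·1.0000/(1)·0.4184^0·0.9083^2 = -0.824931
d^1_{0,0}(2.2782) = +0.175069 -0.824931 = -0.649863
Attach z-rotation phases: D = e^{-i(0)(3.2904)}·(-0.649863)·e^{-i(0)(5.0883)} = -0.649863+0.000000i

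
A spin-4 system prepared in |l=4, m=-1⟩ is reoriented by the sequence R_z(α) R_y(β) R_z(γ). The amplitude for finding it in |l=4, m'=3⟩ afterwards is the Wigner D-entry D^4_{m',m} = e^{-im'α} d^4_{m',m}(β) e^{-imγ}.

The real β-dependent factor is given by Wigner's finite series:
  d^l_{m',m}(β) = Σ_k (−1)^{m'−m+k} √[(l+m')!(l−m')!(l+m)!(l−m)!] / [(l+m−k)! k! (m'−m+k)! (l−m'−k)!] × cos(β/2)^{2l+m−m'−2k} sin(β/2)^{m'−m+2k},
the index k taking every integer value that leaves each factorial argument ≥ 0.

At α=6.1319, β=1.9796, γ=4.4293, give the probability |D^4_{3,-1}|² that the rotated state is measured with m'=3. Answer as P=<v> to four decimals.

D^4_{3,-1}(6.1319,1.9796,4.4293) = e^{-i·3·6.1319}·d^4_{3,-1}(1.9796)·e^{-i·-1·4.4293}. Compute d first:
Half-angle: c=0.548857, s=0.835916. N=√(5040·1·6·120)=1904.940944
The bounds max(0,m−m')=0 and min(l+m,l−m')=1 give 2 terms
  k=0: (−1)^4·1904.9409/(144)·0.5489^4·0.8359^4 = +0.586148
  k=1: (−1)^5·1904.9409/(240)·0.5489^2·0.8359^6 = -0.815765
d^4_{3,-1}(1.9796) = +0.586148 -0.815765 = -0.229618
|D^4_{3,-1}|² = |d^4_{3,-1}(β)|² = (-0.229618)² = 0.052724 (the z-rotation phases have unit modulus)

P=0.0527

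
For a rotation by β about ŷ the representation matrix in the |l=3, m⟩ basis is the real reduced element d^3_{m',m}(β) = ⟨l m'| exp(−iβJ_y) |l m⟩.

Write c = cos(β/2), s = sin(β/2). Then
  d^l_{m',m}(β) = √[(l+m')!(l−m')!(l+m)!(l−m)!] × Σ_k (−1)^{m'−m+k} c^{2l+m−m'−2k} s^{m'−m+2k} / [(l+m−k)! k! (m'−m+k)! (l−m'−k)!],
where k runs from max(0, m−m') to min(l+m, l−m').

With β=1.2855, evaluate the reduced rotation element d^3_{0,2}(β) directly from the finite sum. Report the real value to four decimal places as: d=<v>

d^3_{0,2}(β=1.2855) via Wigner's sum:
c=cos(1.2855/2)=0.800450, s=sin(1.2855/2)=0.599399; N=√[6·6·120·1]=65.726707
k∈{2,3} keeps every argument non-negative
  k=2: (−1)^0·65.7267/(12)·0.8005^4·0.5994^2 = +0.807849
  k=3: (−1)^1·65.7267/(12)·0.8005^2·0.5994^4 = -0.452995
d^3_{0,2}(1.2855) = +0.807849 -0.452995 = +0.354854

d=0.3549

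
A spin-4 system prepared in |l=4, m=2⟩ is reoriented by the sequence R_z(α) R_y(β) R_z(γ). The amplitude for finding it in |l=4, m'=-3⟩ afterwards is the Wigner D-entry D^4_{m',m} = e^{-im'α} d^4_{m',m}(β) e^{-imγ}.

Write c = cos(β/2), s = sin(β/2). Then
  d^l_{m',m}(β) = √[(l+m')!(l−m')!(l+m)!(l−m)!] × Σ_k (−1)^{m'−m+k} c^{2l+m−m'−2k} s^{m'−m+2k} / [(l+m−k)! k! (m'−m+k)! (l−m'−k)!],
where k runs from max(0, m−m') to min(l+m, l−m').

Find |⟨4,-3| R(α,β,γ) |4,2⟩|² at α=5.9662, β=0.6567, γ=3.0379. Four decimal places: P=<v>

P=0.0010

Split into d^4_{-3,2}(β=0.6567) × two z-phases.
Half-angle: c=0.946576, s=0.322482. N=√(1·5040·720·2)=2693.993318
Admissible k: 5..6 (factorial args all ≥0)
  k=5: (−1)^0·2693.9933/(240)·0.9466^3·0.3225^5 = +0.033203
  k=6: (−1)^1·2693.9933/(720)·0.9466^1·0.3225^7 = -0.001285
d^4_{-3,2}(0.6567) = +0.033203 -0.001285 = +0.031918
|D^4_{-3,2}|² = |d^4_{-3,2}(β)|² = (+0.031918)² = 0.001019 (the z-rotation phases have unit modulus)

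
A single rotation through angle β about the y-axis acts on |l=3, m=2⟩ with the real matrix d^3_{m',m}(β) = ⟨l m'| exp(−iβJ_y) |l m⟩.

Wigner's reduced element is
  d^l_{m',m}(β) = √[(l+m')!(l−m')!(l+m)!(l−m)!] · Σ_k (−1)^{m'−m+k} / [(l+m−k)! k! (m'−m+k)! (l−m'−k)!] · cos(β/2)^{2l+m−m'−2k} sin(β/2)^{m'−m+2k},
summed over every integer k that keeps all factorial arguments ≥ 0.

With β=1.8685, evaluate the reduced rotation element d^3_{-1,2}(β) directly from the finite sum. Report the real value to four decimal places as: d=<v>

d=0.0587

d^3_{-1,2}(β=1.8685) via Wigner's sum:
With c≡cos(β/2)=0.594422 and s≡sin(β/2)=0.804153, N=[2·24·120·1]^{1/2}=75.894664
k: max(0,(2)−(-1))=3 … min(3+(2),3−(-1))=4
  k=3: (−1)^0·75.8947/(12)·0.5944^3·0.8042^3 = +0.690766
  k=4: (−1)^1·75.8947/(24)·0.5944^1·0.8042^5 = -0.632105
d^3_{-1,2}(1.8685) = +0.690766 -0.632105 = +0.058661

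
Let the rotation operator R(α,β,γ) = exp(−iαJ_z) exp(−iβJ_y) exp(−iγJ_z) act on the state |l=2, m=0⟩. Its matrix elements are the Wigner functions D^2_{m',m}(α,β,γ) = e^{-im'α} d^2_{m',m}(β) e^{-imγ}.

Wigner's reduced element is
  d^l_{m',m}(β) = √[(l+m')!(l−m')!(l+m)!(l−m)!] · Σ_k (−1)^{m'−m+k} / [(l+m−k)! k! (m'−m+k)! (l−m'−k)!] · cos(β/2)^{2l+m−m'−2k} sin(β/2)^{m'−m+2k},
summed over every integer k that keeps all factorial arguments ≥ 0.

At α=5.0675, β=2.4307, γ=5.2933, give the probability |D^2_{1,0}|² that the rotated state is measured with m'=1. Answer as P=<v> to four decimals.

First d^2_{1,0}(β=2.4307), then the phase factors e^{-i(1)α} and e^{-i(0)γ}:
c=cos(2.4307/2)=0.348009, s=sin(2.4307/2)=0.937491; N=√[6·1·2·2]=4.898979
Admissible k: 0..1 (factorial args all ≥0)
  k=0: (−1)^1·4.8990/(2)·0.3480^3·0.9375^1 = -0.096786
  k=1: (−1)^2·4.8990/(2)·0.3480^1·0.9375^3 = +0.702373
d^2_{1,0}(2.4307) = -0.096786 +0.702373 = +0.605586
|D^2_{1,0}|² = |d^2_{1,0}(β)|² = (+0.605586)² = 0.366735 (the z-rotation phases have unit modulus)

P=0.3667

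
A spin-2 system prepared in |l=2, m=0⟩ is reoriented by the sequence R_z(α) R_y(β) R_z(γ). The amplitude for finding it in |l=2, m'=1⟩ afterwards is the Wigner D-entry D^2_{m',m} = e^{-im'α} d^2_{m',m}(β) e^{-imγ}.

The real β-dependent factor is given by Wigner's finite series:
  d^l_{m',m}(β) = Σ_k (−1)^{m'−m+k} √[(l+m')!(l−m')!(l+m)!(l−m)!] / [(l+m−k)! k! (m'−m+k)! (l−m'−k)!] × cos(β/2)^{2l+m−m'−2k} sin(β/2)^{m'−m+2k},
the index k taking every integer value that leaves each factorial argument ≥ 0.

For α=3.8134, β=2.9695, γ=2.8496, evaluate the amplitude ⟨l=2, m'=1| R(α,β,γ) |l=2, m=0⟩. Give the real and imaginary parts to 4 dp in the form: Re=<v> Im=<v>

First d^2_{1,0}(β=2.9695), then the phase factors e^{-i(1)α} and e^{-i(0)γ}:
Half-angle: c=0.085940, s=0.996300. N=√(6·1·2·2)=4.898979
k: max(0,(0)−(1))=0 … min(2+(0),2−(1))=1
  k=0: (−1)^1·4.8990/(2)·0.0859^3·0.9963^1 = -0.001549
  k=1: (−1)^2·4.8990/(2)·0.0859^1·0.9963^3 = +0.208182
d^2_{1,0}(2.9695) = -0.001549 +0.208182 = +0.206633
Phases: e^{-i·(1)·3.8134}=-0.782698+0.622402i, e^{-i·(0)·2.8496}=+1.000000+0.000000i ⇒ D=-0.161731+0.128609i

Re=-0.1617 Im=0.1286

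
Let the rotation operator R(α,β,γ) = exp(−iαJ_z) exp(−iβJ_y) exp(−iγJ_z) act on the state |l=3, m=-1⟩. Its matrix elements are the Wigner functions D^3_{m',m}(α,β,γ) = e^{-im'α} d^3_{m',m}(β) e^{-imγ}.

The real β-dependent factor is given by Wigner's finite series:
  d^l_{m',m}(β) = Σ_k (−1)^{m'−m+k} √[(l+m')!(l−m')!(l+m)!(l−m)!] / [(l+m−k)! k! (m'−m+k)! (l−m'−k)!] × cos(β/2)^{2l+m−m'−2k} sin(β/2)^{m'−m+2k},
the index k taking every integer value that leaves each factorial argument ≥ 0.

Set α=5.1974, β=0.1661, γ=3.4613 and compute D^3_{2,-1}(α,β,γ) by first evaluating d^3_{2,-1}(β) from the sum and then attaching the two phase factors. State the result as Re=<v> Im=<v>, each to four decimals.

Re=-0.0028 Im=0.0022

First d^3_{2,-1}(β=0.1661), then the phase factors e^{-i(2)α} and e^{-i(-1)γ}:
c=cos(0.1661/2)=0.996553, s=sin(0.1661/2)=0.082955; N=√[120·1·2·24]=75.894664
Admissible k: 0..1 (factorial args all ≥0)
  k=0: (−1)^3·75.8947/(12)·0.9966^3·0.0830^3 = -0.003573
  k=1: (−1)^4·75.8947/(24)·0.9966^1·0.0830^5 = +0.000012
d^3_{2,-1}(0.1661) = -0.003573 +0.000012 = -0.003561
Phases: e^{-i·(2)·5.1974}=-0.565281+0.824898i, e^{-i·(-1)·3.4613}=-0.949327-0.314289i ⇒ D=-0.002834+0.002156i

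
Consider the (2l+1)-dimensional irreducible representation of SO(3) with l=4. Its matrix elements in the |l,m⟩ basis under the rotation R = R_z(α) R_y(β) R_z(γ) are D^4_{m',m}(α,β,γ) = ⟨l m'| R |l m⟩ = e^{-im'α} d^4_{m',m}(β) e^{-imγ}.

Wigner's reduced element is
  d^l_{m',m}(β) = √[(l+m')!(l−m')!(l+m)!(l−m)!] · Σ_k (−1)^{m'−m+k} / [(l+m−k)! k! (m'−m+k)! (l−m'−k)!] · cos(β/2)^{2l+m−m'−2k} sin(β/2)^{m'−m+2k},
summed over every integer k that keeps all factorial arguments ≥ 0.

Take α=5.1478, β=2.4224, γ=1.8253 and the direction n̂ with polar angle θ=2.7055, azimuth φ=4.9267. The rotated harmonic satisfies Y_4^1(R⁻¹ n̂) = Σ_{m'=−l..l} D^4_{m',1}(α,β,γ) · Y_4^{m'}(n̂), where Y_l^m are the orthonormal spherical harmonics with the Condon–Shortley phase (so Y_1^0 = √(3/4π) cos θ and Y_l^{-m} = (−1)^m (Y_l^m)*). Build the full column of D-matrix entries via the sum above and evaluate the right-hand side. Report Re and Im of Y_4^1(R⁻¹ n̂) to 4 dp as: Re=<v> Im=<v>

Re=0.2456 Im=0.3861

Need the full column D^4_{m',1} for m'=−4..4 at α=5.1478, β=2.4224, γ=1.8253.
cos(β/2)=0.351896, sin(β/2)=0.936039
d^4_{-4,1}: single k=5 term ⇒ +0.234319;  D = +0.233500-0.019579i
d^4_{-3,1}: k∈[4..5] ⇒ +0.155723 -0.661094 = -0.505371;  D = -0.250699-0.438805i
d^4_{-2,1}: k∈[3..5] ⇒ +0.062585 -0.664233 +0.939958 = +0.338310;  D = -0.195555+0.276065i
d^4_{-1,1}: k∈[2..5] ⇒ +0.016637 -0.353148 +1.249351 -0.589320 = +0.323520;  D = -0.318241-0.058208i
d^4_{0,1}: k∈[1..4] ⇒ +0.002797 -0.118747 +0.840196 -0.990803 = -0.266557;  D = +0.067110+0.257971i
d^4_{1,1}: k∈[0..3] ⇒ +0.000235 -0.024956 +0.353148 -0.832901 = -0.504473;  D = -0.389101+0.321083i
d^4_{2,1}: k∈[0..2] ⇒ -0.002654 +0.093878 -0.442822 = -0.351598;  D = -0.317285-0.151497i
d^4_{3,1}: k∈[0..1] ⇒ +0.013205 -0.155723 = -0.142518;  D = +0.001434-0.142511i
d^4_{4,1}: single k=0 term ⇒ -0.033117;  D = +0.030166-0.013665i
Y_4^{m'}(θ=2.7055,φ=4.9267) and Σ D·Y over m':
  (+0.2335-0.0196i)·(+0.0092-0.0107i)  (-0.2507-0.4388i)·(+0.0513+0.0684i)  (-0.1956+0.2761i)·(-0.2579+0.1179i)  (-0.3182-0.0582i)·(-0.1060-0.4869i)  (+0.0671+0.2580i)·(+0.2092+0.0000i)  (-0.3891+0.3211i)·(+0.1060-0.4869i)  (-0.3173-0.1515i)·(-0.2579-0.1179i)  (+0.0014-0.1425i)·(-0.0513+0.0684i)  (+0.0302-0.0137i)·(+0.0092+0.0107i)
Y_4^1(R⁻¹ n̂) = +0.245625+0.386056i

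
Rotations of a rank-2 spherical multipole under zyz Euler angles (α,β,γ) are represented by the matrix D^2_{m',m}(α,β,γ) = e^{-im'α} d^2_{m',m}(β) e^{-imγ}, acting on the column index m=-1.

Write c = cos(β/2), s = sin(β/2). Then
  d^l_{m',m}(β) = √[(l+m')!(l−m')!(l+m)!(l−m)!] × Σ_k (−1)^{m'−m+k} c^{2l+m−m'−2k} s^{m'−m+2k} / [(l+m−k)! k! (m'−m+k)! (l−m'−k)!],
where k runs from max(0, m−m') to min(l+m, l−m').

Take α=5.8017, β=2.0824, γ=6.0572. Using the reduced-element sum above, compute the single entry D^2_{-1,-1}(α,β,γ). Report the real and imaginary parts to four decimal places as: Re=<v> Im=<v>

D^2_{-1,-1}(5.8017,2.0824,6.0572) = e^{-i·-1·5.8017}·d^2_{-1,-1}(2.0824)·e^{-i·-1·6.0572}. Compute d first:
c=cos(2.0824/2)=0.505185, s=sin(2.0824/2)=0.863011; N=√[1·6·1·6]=6.000000
Admissible k: 0..1 (factorial args all ≥0)
  k=0: (−1)^0·6.0000/(6)·0.5052^4·0.8630^0 = +0.065133
  k=1: (−1)^1·6.0000/(2)·0.5052^2·0.8630^2 = -0.570236
d^2_{-1,-1}(2.0824) = +0.065133 -0.570236 = -0.505103
D = (+0.886308-0.463096i)·(-0.505103)·(+0.974574-0.224067i) = -0.383883+0.328273i

Re=-0.3839 Im=0.3283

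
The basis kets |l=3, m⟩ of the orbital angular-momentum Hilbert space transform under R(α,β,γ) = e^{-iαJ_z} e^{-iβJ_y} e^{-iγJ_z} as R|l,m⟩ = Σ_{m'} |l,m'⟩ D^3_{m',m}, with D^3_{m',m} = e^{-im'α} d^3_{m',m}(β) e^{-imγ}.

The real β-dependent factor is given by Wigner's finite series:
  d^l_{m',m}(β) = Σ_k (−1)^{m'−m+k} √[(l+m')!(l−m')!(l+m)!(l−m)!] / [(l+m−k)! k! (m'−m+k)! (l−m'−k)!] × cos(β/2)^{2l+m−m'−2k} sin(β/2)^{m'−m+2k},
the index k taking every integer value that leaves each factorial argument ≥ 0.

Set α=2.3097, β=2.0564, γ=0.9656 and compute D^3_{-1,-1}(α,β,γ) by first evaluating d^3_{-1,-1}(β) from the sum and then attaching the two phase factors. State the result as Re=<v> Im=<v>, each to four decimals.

Re=-0.4582 Im=-0.0616

Split into d^3_{-1,-1}(β=2.0564) × two z-phases.
With c≡cos(β/2)=0.516361 and s≡sin(β/2)=0.856371, N=[2·24·2·24]^{1/2}=48.000000
Admissible k: 0..2 (factorial args all ≥0)
  k=0: (−1)^0·48.0000/(48)·0.5164^6·0.8564^0 = +0.018955
  k=1: (−1)^1·48.0000/(6)·0.5164^4·0.8564^2 = -0.417088
  k=2: (−1)^2·48.0000/(8)·0.5164^2·0.8564^4 = +0.860411
d^3_{-1,-1}(2.0564) = +0.018955 -0.417088 +0.860411 = +0.462278
D = (-0.673478+0.739207i)·(+0.462278)·(+0.568924+0.822390i) = -0.458152-0.061626i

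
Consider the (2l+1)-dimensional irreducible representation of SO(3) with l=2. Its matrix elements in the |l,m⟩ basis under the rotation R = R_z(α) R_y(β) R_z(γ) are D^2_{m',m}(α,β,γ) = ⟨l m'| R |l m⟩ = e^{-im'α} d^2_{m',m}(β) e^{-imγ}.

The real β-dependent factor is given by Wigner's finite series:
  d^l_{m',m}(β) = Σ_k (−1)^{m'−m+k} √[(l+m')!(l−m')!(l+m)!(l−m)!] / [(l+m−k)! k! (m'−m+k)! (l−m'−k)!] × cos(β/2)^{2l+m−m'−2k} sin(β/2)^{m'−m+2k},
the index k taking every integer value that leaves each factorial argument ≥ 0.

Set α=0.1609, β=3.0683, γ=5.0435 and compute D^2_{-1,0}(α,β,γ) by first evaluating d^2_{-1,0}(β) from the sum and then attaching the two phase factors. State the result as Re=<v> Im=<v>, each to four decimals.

D^2_{-1,0}(0.1609,3.0683,5.0435) = e^{-i·-1·0.1609}·d^2_{-1,0}(3.0683)·e^{-i·0·5.0435}. Compute d first:
c=cos(3.0683/2)=0.036638, s=sin(3.0683/2)=0.999329; N=√[1·6·2·2]=4.898979
k: max(0,(0)−(-1))=1 … min(2+(0),2−(-1))=2
  k=1: (−1)^0·4.8990/(2)·0.0366^3·0.9993^1 = +0.000120
  k=2: (−1)^1·4.8990/(2)·0.0366^1·0.9993^3 = -0.089564
d^2_{-1,0}(3.0683) = +0.000120 -0.089564 = -0.089444
D = (+0.987083+0.160207i)·(-0.089444)·(+1.000000+0.000000i) = -0.088288-0.014329i

Re=-0.0883 Im=-0.0143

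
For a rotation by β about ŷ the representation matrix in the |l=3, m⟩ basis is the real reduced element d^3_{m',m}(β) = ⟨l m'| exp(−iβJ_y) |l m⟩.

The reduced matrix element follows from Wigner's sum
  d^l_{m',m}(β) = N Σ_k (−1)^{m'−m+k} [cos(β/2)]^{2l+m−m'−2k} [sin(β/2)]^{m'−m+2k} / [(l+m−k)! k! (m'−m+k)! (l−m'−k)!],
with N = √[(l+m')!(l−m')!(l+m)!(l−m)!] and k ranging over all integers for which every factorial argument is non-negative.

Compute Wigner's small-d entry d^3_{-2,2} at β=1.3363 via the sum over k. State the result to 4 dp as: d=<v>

d=0.3973

d^3_{-2,2}(β=1.3363) via Wigner's sum:
Half-angle: c=0.784969, s=0.619535. N=√(1·120·120·1)=120.000000
The bounds max(0,m−m')=4 and min(l+m,l−m')=5 give 2 terms
  k=4: (−1)^0·120.0000/(24)·0.7850^2·0.6195^4 = +0.453877
  k=5: (−1)^1·120.0000/(120)·0.7850^0·0.6195^6 = -0.056545
d^3_{-2,2}(1.3363) = +0.453877 -0.056545 = +0.397332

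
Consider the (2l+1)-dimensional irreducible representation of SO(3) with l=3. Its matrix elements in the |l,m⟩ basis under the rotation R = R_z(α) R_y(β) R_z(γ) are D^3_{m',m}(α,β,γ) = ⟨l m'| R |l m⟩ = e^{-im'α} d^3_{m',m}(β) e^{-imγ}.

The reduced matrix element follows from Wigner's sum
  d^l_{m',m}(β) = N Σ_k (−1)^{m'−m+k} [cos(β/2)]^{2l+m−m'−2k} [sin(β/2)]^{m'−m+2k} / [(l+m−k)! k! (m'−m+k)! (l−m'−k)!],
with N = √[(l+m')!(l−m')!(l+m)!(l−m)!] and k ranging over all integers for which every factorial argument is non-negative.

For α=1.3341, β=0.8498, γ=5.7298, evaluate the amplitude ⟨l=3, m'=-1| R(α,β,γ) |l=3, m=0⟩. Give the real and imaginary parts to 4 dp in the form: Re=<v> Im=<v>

Split into d^3_{-1,0}(β=0.8498) × two z-phases.
c=cos(0.8498/2)=0.911080, s=sin(0.8498/2)=0.412230; N=√[2·24·6·6]=41.569219
k: max(0,(0)−(-1))=1 … min(3+(0),3−(-1))=3
  k=1: (−1)^0·41.5692/(12)·0.9111^5·0.4122^1 = +0.896422
  k=2: (−1)^1·41.5692/(4)·0.9111^3·0.4122^3 = -0.550553
  k=3: (−1)^2·41.5692/(12)·0.9111^1·0.4122^5 = +0.037570
d^3_{-1,0}(0.8498) = +0.896422 -0.550553 +0.037570 = +0.383439
Phases: e^{-i·(-1)·1.3341}=+0.234492+0.972118i, e^{-i·(0)·5.7298}=+1.000000+0.000000i ⇒ D=+0.089913+0.372748i

Re=0.0899 Im=0.3727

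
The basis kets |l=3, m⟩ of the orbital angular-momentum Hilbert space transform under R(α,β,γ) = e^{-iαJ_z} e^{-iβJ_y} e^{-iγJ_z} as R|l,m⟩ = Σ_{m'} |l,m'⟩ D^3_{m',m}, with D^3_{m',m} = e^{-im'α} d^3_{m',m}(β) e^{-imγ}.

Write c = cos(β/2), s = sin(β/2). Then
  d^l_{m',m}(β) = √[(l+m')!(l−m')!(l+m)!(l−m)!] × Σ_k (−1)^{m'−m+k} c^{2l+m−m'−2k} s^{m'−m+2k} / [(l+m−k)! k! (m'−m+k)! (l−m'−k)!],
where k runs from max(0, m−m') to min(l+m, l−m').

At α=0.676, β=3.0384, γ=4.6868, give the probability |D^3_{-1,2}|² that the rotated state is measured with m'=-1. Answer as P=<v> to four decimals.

P=0.0260

Split into d^3_{-1,2}(β=3.0384) × two z-phases.
c=cos(3.0384/2)=0.051573, s=sin(3.0384/2)=0.998669; N=√[2·24·120·1]=75.894664
Admissible k: 3..4 (factorial args all ≥0)
  k=3: (−1)^0·75.8947/(12)·0.0516^3·0.9987^3 = +0.000864
  k=4: (−1)^1·75.8947/(24)·0.0516^1·0.9987^5 = -0.162007
d^3_{-1,2}(3.0384) = +0.000864 -0.162007 = -0.161143
|D^3_{-1,2}|² = |d^3_{-1,2}(β)|² = (-0.161143)² = 0.025967 (the z-rotation phases have unit modulus)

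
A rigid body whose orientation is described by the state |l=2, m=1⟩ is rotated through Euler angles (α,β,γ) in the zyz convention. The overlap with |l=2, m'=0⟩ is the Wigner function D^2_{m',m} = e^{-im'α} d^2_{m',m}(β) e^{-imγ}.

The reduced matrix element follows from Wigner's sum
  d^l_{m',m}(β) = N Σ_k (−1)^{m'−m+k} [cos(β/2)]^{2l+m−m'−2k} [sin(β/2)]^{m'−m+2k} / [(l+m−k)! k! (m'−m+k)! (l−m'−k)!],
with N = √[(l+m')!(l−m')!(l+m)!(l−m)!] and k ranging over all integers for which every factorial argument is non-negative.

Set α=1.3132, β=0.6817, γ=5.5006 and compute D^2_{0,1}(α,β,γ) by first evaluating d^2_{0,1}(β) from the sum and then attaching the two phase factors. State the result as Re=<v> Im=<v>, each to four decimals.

D^2_{0,1}(1.3132,0.6817,5.5006) = e^{-i·0·1.3132}·d^2_{0,1}(0.6817)·e^{-i·1·5.5006}. Compute d first:
c=cos(0.6817/2)=0.942471, s=sin(0.6817/2)=0.334288; N=√[2·2·6·1]=4.898979
Admissible k: 1..2 (factorial args all ≥0)
  k=1: (−1)^0·4.8990/(2)·0.9425^3·0.3343^1 = +0.685489
  k=2: (−1)^1·4.8990/(2)·0.9425^1·0.3343^3 = -0.086240
d^2_{0,1}(0.6817) = +0.685489 -0.086240 = +0.599250
Attach z-rotation phases: D = e^{-i(0)(1.3132)}·(+0.599250)·e^{-i(1)(5.5006)} = +0.424924+0.422540i

Re=0.4249 Im=0.4225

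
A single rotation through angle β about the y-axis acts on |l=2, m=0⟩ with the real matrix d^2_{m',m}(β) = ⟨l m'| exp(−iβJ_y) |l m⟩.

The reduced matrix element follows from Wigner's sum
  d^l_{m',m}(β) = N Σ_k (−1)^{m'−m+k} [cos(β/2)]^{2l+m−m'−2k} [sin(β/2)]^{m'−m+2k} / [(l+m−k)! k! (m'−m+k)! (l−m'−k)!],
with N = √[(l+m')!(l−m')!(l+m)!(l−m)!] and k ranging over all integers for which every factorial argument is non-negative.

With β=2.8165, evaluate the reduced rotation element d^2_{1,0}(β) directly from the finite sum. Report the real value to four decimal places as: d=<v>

d^2_{1,0}(β=2.8165) via Wigner's sum:
Half-angle: c=0.161831, s=0.986818. N=√(6·1·2·2)=4.898979
The bounds max(0,m−m')=0 and min(l+m,l−m')=1 give 2 terms
  k=0: (−1)^1·4.8990/(2)·0.1618^3·0.9868^1 = -0.010245
  k=1: (−1)^2·4.8990/(2)·0.1618^1·0.9868^3 = +0.380935
d^2_{1,0}(2.8165) = -0.010245 +0.380935 = +0.370690

d=0.3707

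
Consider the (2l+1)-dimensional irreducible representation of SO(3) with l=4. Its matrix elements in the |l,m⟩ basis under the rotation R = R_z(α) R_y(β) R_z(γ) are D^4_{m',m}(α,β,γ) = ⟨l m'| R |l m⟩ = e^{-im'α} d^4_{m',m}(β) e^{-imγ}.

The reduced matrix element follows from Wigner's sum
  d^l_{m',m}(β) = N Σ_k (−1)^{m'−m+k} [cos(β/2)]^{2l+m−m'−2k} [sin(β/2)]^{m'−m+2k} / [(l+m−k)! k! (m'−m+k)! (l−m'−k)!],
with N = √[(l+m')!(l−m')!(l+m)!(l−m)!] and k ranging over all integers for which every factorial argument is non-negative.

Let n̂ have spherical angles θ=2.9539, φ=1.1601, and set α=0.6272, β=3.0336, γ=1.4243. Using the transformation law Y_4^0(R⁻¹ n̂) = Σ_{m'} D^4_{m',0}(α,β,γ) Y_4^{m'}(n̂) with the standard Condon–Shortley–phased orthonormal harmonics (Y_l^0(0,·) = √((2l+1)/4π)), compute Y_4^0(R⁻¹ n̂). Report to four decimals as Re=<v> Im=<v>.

Re=0.7965 Im=0.0000

Need the full column D^4_{m',0} for m'=−4..4 at α=0.6272, β=3.0336, γ=1.4243.
cos(β/2)=0.053970, sin(β/2)=0.998543
d^4_{-4,0}: single k=4 term ⇒ +0.000071;  D = -0.000057+0.000042i
d^4_{-3,0}: k∈[3..4] ⇒ +0.000005 -0.001847 = -0.001841;  D = +0.000563-0.001753i
d^4_{-2,0}: k∈[2..4] ⇒ +0.000000 -0.000213 +0.027392 = +0.027179;  D = +0.008457+0.025830i
d^4_{-1,0}: k∈[1..4] ⇒ +0.000000 -0.000012 +0.004188 -0.238910 = -0.234735;  D = -0.190059-0.137761i
d^4_{0,0}: k∈[0..4] ⇒ +0.000000 -0.000000 +0.000304 -0.046198 +0.988400 = +0.942505;  D = +0.942505+0.000000i
d^4_{1,0}: k∈[0..3] ⇒ -0.000000 +0.000012 -0.004188 +0.238910 = +0.234735;  D = +0.190059-0.137761i
d^4_{2,0}: k∈[0..2] ⇒ +0.000000 -0.000213 +0.027392 = +0.027179;  D = +0.008457-0.025830i
d^4_{3,0}: k∈[0..1] ⇒ -0.000005 +0.001847 = +0.001841;  D = -0.000563-0.001753i
d^4_{4,0}: single k=0 term ⇒ +0.000071;  D = -0.000057-0.000042i
Y_4^{m'}(θ=2.9539,φ=1.1601) and Σ D·Y over m':
  (-0.0001+0.0000i)·(-0.0000+0.0005i)  (+0.0006-0.0018i)·(+0.0075-0.0027i)  (+0.0085+0.0258i)·(-0.0457-0.0491i)  (-0.1901-0.1378i)·(-0.1301+0.2987i)  (+0.9425+0.0000i)·(+0.7034+0.0000i)  (+0.1901-0.1378i)·(+0.1301+0.2987i)  (+0.0085-0.0258i)·(-0.0457+0.0491i)  (-0.0006-0.0018i)·(-0.0075-0.0027i)  (-0.0001-0.0000i)·(-0.0000-0.0005i)
Y_4^0(R⁻¹ n̂) = +0.796494+0.000000i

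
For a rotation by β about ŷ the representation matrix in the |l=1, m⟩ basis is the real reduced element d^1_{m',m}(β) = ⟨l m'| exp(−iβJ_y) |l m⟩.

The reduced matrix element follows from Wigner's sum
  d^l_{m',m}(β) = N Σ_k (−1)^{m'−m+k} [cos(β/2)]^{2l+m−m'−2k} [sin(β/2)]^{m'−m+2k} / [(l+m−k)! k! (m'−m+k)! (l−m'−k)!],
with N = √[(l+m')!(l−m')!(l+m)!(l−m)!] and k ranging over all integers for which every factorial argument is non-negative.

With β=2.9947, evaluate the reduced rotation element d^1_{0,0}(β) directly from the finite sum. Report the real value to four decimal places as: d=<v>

d=-0.9892

d^1_{0,0}(β=2.9947) via Wigner's sum:
With c≡cos(β/2)=0.073380 and s≡sin(β/2)=0.997304, N=[1·1·1·1]^{1/2}=1.000000
The bounds max(0,m−m')=0 and min(l+m,l−m')=1 give 2 terms
  k=0: (−1)^0·1.0000/(1)·0.0734^2·0.9973^0 = +0.005385
  k=1: (−1)^1·1.0000/(1)·0.0734^0·0.9973^2 = -0.994615
d^1_{0,0}(2.9947) = +0.005385 -0.994615 = -0.989231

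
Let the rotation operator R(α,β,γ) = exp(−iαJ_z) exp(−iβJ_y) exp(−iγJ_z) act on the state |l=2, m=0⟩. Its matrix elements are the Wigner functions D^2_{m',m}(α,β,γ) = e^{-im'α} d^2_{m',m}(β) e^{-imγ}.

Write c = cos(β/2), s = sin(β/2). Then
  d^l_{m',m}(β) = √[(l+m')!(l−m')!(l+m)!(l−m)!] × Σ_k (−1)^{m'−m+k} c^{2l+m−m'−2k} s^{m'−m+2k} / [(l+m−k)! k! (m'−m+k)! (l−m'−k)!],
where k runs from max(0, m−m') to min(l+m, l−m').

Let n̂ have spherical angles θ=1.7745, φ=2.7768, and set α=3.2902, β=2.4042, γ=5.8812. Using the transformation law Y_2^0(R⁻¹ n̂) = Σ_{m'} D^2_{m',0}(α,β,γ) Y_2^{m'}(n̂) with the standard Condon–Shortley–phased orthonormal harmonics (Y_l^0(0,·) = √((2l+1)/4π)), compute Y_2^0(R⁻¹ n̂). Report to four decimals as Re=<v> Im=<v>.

Need the full column D^2_{m',0} for m'=−2..2 at α=3.2902, β=2.4042, γ=5.8812.
cos(β/2)=0.360400, sin(β/2)=0.932798
d^2_{-2,0}: single k=2 term ⇒ +0.276834;  D = +0.264697+0.081073i
d^2_{-1,0}: k∈[1..2] ⇒ +0.106959 -0.716511 = -0.609552;  D = +0.602834+0.090251i
d^2_{0,0}: k∈[0..2] ⇒ +0.016871 -0.452068 +0.757095 = +0.321898;  D = +0.321898+0.000000i
d^2_{1,0}: k∈[0..1] ⇒ -0.106959 +0.716511 = +0.609552;  D = -0.602834+0.090251i
d^2_{2,0}: single k=0 term ⇒ +0.276834;  D = +0.264697-0.081073i
Y_2^{m'}(θ=1.7745,φ=2.7768) and Σ D·Y over m':
  (+0.2647+0.0811i)·(+0.2762+0.2469i)  (+0.6028+0.0903i)·(+0.1430+0.0546i)  (+0.3219+0.0000i)·(-0.2767+0.0000i)  (-0.6028+0.0903i)·(-0.1430+0.0546i)  (+0.2647-0.0811i)·(+0.2762-0.2469i)
Y_2^0(R⁻¹ n̂) = +0.179633-0.000000i

Re=0.1796 Im=0.0000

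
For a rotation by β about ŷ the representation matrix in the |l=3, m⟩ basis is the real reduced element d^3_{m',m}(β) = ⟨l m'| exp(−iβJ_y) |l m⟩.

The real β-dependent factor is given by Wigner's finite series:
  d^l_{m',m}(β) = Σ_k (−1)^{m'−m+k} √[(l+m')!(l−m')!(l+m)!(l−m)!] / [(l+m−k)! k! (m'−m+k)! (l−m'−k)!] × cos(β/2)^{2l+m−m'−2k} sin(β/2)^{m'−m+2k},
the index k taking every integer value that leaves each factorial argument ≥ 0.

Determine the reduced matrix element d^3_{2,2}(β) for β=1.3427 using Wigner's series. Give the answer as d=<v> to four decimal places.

d^3_{2,2}(β=1.3427) via Wigner's sum:
With c≡cos(β/2)=0.782983 and s≡sin(β/2)=0.622044, N=[120·1·120·1]^{1/2}=120.000000
k∈{0,1} keeps every argument non-negative
  k=0: (−1)^0·120.0000/(120)·0.7830^6·0.6220^0 = +0.230416
  k=1: (−1)^1·120.0000/(24)·0.7830^4·0.6220^2 = -0.727143
d^3_{2,2}(1.3427) = +0.230416 -0.727143 = -0.496727

d=-0.4967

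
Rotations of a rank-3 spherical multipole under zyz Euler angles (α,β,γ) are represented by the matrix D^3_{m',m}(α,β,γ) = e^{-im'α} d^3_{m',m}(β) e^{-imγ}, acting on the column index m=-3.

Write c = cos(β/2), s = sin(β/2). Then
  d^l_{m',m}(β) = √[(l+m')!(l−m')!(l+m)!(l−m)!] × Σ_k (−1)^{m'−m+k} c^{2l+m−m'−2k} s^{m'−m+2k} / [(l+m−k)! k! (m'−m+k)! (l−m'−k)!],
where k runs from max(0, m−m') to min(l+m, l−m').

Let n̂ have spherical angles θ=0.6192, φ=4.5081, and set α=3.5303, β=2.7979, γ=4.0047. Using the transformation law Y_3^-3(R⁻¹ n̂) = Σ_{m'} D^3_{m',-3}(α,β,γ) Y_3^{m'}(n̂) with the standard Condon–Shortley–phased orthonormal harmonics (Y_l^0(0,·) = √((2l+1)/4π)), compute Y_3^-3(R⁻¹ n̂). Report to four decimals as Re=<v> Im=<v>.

Re=-0.0079 Im=-0.1783

Need the full column D^3_{m',-3} for m'=−3..3 at α=3.5303, β=2.7979, γ=4.0047.
cos(β/2)=0.171002, sin(β/2)=0.985271
d^3_{-3,-3}: single k=0 term ⇒ +0.000025;  D = -0.000020-0.000014i
d^3_{-2,-3}: single k=0 term ⇒ -0.000353;  D = -0.000344-0.000079i
d^3_{-1,-3}: single k=0 term ⇒ +0.003215;  D = -0.003172+0.000523i
d^3_{0,-3}: single k=0 term ⇒ -0.021389;  D = -0.018209+0.011221i
d^3_{1,-3}: single k=0 term ⇒ +0.106726;  D = -0.062861+0.086249i
d^3_{2,-3}: single k=0 term ⇒ -0.388914;  D = -0.092866+0.377664i
d^3_{3,-3}: single k=0 term ⇒ +0.914815;  D = +0.134534+0.904869i
Y_3^{m'}(θ=0.6192,φ=4.5081) and Σ D·Y over m':
  (-0.0000-0.0000i)·(+0.0469-0.0667i)  (-0.0003-0.0001i)·(-0.2573-0.1114i)  (-0.0032+0.0005i)·(-0.0881+0.4253i)  (-0.0182+0.0112i)·(+0.0960+0.0000i)  (-0.0629+0.0862i)·(+0.0881+0.4253i)  (-0.0929+0.3777i)·(-0.2573+0.1114i)  (+0.1345+0.9049i)·(-0.0469-0.0667i)
Y_3^-3(R⁻¹ n̂) = -0.007947-0.178330i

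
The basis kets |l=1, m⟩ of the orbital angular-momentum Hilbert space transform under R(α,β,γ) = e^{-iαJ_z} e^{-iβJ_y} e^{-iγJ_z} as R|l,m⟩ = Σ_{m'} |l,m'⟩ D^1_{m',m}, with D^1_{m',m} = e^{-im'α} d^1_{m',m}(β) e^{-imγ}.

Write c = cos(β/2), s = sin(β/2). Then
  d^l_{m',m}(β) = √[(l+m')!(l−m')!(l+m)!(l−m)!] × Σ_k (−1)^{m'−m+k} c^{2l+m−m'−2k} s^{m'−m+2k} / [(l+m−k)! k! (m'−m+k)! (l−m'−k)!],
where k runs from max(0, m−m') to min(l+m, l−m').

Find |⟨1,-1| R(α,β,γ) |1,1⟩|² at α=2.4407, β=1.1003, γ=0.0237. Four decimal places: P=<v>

P=0.0747

D^1_{-1,1}(2.4407,1.1003,0.0237) = e^{-i·-1·2.4407}·d^1_{-1,1}(1.1003)·e^{-i·1·0.0237}. Compute d first:
Half-angle: c=0.852446, s=0.522815. N=√(1·2·2·1)=2.000000
k∈{2} keeps every argument non-negative
  k=2: (−1)^0·2.0000/(2)·0.8524^0·0.5228^2 = +0.273336
d^1_{-1,1}(1.1003) = +0.273336
|D^1_{-1,1}|² = |d^1_{-1,1}(β)|² = (+0.273336)² = 0.074712 (the z-rotation phases have unit modulus)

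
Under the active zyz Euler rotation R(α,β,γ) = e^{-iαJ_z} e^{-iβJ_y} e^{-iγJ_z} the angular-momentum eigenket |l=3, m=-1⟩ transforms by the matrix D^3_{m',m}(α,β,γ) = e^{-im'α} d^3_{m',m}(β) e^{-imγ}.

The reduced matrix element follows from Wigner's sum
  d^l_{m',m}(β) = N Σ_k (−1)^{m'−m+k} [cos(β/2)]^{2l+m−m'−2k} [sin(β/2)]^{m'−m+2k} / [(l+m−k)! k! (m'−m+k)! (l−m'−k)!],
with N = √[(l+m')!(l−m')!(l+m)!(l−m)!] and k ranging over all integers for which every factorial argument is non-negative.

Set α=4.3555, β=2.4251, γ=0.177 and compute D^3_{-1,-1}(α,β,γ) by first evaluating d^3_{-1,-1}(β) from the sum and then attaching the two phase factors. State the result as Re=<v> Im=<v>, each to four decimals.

Re=-0.0829 Im=-0.4558

D^3_{-1,-1}(4.3555,2.4251,0.177) = e^{-i·-1·4.3555}·d^3_{-1,-1}(2.4251)·e^{-i·-1·0.177}. Compute d first:
c=cos(2.4251/2)=0.350632, s=sin(2.4251/2)=0.936513; N=√[2·24·2·24]=48.000000
The bounds max(0,m−m')=0 and min(l+m,l−m')=2 give 3 terms
  k=0: (−1)^0·48.0000/(48)·0.3506^6·0.9365^0 = +0.001858
  k=1: (−1)^1·48.0000/(6)·0.3506^4·0.9365^2 = -0.106054
  k=2: (−1)^2·48.0000/(8)·0.3506^2·0.9365^4 = +0.567428
d^3_{-1,-1}(2.4251) = +0.001858 -0.106054 +0.567428 = +0.463233
Attach z-rotation phases: D = e^{-i(-1)(4.3555)}·(+0.463233)·e^{-i(-1)(0.177)} = -0.082882-0.455758i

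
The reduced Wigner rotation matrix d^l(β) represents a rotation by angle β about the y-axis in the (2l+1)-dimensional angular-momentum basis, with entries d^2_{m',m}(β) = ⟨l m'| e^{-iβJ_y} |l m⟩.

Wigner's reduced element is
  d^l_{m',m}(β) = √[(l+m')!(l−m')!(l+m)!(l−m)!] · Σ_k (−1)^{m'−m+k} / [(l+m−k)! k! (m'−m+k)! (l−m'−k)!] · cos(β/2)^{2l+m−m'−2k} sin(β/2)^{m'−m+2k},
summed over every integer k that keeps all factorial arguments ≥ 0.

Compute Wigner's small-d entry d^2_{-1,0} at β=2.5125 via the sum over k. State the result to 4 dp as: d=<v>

d^2_{-1,0}(β=2.5125) via Wigner's sum:
c=cos(2.5125/2)=0.309385, s=sin(2.5125/2)=0.950937; N=√[1·6·2·2]=4.898979
The bounds max(0,m−m')=1 and min(l+m,l−m')=2 give 2 terms
  k=1: (−1)^0·4.8990/(2)·0.3094^3·0.9509^1 = +0.068980
  k=2: (−1)^1·4.8990/(2)·0.3094^1·0.9509^3 = -0.651673
d^2_{-1,0}(2.5125) = +0.068980 -0.651673 = -0.582693

d=-0.5827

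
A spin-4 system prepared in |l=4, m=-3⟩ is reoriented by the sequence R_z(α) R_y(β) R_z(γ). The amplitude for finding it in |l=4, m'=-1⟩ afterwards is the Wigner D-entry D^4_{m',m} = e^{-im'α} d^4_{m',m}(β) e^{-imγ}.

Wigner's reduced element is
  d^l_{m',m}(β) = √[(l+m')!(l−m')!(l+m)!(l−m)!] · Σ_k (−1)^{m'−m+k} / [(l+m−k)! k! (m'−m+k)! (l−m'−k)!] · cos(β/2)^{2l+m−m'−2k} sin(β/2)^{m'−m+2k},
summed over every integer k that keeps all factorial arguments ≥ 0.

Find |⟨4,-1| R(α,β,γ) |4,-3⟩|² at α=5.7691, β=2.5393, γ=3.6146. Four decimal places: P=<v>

P=0.0064

First d^4_{-1,-3}(β=2.5393), then the phase factors e^{-i(-1)α} and e^{-i(-3)γ}:
Half-angle: c=0.296615, s=0.954997. N=√(6·120·1·5040)=1904.940944
k∈{0,1} keeps every argument non-negative
  k=0: (−1)^2·1904.9409/(240)·0.2966^6·0.9550^2 = +0.004930
  k=1: (−1)^3·1904.9409/(144)·0.2966^4·0.9550^4 = -0.085173
d^4_{-1,-3}(2.5393) = +0.004930 -0.085173 = -0.080243
|D^4_{-1,-3}|² = |d^4_{-1,-3}(β)|² = (-0.080243)² = 0.006439 (the z-rotation phases have unit modulus)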